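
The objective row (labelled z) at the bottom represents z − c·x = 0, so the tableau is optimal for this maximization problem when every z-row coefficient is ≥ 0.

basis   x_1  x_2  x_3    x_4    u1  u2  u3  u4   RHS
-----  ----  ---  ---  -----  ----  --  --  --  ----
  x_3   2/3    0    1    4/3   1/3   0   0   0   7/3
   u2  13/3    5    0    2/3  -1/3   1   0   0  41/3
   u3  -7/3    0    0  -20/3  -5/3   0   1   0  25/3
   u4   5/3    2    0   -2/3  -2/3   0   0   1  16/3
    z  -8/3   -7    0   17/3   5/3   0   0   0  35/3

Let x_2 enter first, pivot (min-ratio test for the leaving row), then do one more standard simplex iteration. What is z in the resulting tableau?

61/2

Ratio test on column x_2 — row 1: entry 0 ≤ 0; row 2: (41/3)/5 = 41/15; row 3: entry 0 ≤ 0; row 4: (16/3)/2 = 8/3. Minimum is 8/3 at row 4 (u4 leaves); pivot element 2.
Pivot on row 4; the z-row RHS becomes 35/3 − (-7)·(8/3) = 91/3.
Next entering variable (most negative z-row entry -2/3): u1.
Ratio test on column u1 — row 1: (7/3)/(1/3) = 7; row 2: (1/3)/(4/3) = 1/4; row 3: entry -5/3 ≤ 0; row 4: entry -1/3 ≤ 0. Minimum is 1/4 at row 2 (u2 leaves); pivot element 4/3.
After the second pivot the z-row RHS is 91/3 − (-2/3)·(1/4) = 61/2.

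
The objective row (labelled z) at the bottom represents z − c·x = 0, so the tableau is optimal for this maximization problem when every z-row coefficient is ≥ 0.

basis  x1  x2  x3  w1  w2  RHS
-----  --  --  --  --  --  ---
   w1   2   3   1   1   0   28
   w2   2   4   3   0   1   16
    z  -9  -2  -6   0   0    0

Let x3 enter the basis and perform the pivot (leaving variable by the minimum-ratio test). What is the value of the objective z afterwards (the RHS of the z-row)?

32

Ratio test on column x3 — row 1: 28/1 = 28; row 2: 16/3 = 16/3. Minimum is 16/3 at row 2 (w2 leaves); pivot element 3.
Pivot on row 2; the z-row RHS becomes 0 − (-6)·(16/3) = 32.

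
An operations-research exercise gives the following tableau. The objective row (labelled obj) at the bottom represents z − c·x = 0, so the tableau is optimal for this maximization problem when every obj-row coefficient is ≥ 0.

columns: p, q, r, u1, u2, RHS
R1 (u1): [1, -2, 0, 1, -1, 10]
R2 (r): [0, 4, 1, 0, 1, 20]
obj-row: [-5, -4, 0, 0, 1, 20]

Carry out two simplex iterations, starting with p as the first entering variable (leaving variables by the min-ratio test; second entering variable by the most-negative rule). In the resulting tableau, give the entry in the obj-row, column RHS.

140

Ratio test on column p — row 1: 10/1 = 10; row 2: entry 0 ≤ 0. Minimum is 10 at row 1 (u1 leaves); pivot element 1.
Divide row 1 by 1; eliminate column p from the other rows.
Second iteration: most negative obj-row entry is -14 in column q, so q enters.
Ratio test on column q — row 1: entry -2 ≤ 0; row 2: 20/4 = 5. Minimum is 5 at row 2 (r leaves); pivot element 4.
Divide row 2 by 4; eliminate column q from the other rows.
After both pivots, the entry at the obj-row, column RHS is 140.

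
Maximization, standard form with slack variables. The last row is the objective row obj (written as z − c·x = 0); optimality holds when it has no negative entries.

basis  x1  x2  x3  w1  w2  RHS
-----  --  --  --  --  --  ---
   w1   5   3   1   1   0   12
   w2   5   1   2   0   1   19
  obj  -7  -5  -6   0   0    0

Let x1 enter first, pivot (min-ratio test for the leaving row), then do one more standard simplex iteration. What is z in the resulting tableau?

49

Ratio test on column x1 — row 1: 12/5 = 12/5; row 2: 19/5 = 19/5. Minimum is 12/5 at row 1 (w1 leaves); pivot element 5.
Pivot on row 1; the obj-row RHS becomes 0 − (-7)·(12/5) = 84/5.
Next entering variable (most negative obj-row entry -23/5): x3.
Ratio test on column x3 — row 1: (12/5)/(1/5) = 12; row 2: 7/1 = 7. Minimum is 7 at row 2 (w2 leaves); pivot element 1.
After the second pivot the obj-row RHS is 84/5 − (-23/5)·7 = 49.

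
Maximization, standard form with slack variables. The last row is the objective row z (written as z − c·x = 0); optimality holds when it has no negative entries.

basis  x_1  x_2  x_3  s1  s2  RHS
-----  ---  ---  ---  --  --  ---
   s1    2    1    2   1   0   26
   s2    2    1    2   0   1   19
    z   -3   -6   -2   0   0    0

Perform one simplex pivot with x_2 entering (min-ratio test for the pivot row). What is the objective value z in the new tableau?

Ratio test on column x_2 — row 1: 26/1 = 26; row 2: 19/1 = 19. Minimum is 19 at row 2 (s2 leaves); pivot element 1.
Pivot on row 2; the z-row RHS becomes 0 − (-6)·19 = 114.

114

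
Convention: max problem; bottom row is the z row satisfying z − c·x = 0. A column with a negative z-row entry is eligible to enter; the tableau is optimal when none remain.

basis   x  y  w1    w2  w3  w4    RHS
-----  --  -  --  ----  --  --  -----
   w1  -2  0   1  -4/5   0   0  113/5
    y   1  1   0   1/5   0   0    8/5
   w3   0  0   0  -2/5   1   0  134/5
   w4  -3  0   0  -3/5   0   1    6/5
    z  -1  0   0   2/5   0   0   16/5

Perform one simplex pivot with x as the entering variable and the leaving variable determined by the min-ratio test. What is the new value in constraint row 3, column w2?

-2/5

Ratio test on column x — row 1: entry -2 ≤ 0; row 2: (8/5)/1 = 8/5; row 3: entry 0 ≤ 0; row 4: entry -3 ≤ 0. Minimum is 8/5 at row 2 (y leaves); pivot element 1.
Divide row 2 by 1; eliminate column x from the other rows.
Row 3 update in column w2: -2/5 − 0·(1/5) = -2/5.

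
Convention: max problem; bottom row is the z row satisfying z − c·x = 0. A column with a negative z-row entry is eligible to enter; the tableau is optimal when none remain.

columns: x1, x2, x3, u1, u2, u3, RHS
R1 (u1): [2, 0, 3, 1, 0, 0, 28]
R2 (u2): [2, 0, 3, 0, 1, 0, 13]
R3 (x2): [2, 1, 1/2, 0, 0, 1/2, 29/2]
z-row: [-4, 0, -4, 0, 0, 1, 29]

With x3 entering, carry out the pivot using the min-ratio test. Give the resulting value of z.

139/3

Ratio test on column x3 — row 1: 28/3 = 28/3; row 2: 13/3 = 13/3; row 3: (29/2)/(1/2) = 29. Minimum is 13/3 at row 2 (u2 leaves); pivot element 3.
Pivot on row 2; the z-row RHS becomes 29 − (-4)·(13/3) = 139/3.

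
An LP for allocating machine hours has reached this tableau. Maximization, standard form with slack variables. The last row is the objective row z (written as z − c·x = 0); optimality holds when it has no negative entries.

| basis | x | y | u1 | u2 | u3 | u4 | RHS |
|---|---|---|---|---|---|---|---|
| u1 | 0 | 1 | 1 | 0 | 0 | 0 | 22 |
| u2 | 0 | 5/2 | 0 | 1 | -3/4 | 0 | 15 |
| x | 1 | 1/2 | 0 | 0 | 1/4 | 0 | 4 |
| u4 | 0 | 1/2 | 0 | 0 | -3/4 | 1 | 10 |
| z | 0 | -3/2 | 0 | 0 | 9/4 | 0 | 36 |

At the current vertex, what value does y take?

0

y is not in the basis, so in the current basic feasible solution y = 0.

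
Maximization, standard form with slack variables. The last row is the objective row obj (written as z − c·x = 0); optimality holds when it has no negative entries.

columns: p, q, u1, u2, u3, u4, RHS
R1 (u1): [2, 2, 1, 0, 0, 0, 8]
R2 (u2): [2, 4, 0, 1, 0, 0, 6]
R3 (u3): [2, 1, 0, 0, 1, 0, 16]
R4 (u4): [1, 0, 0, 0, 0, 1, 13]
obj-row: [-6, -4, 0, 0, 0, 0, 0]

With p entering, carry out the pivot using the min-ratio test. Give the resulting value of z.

Ratio test on column p — row 1: 8/2 = 4; row 2: 6/2 = 3; row 3: 16/2 = 8; row 4: 13/1 = 13. Minimum is 3 at row 2 (u2 leaves); pivot element 2.
Pivot on row 2; the obj-row RHS becomes 0 − (-6)·3 = 18.

18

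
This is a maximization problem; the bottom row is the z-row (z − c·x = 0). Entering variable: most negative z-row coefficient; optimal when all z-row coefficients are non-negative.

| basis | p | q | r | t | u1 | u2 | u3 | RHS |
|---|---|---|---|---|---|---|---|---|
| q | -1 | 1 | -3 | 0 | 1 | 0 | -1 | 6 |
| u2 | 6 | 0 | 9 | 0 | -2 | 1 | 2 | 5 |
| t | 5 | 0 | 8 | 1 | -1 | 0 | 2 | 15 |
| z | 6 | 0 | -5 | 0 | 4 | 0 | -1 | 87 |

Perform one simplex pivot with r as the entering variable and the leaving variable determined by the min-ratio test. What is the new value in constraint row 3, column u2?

-8/9

Ratio test on column r — row 1: entry -3 ≤ 0; row 2: 5/9 = 5/9; row 3: 15/8 = 15/8. Minimum is 5/9 at row 2 (u2 leaves); pivot element 9.
Divide row 2 by 9; eliminate column r from the other rows.
Row 3 update in column u2: 0 − 8·(1/9) = -8/9.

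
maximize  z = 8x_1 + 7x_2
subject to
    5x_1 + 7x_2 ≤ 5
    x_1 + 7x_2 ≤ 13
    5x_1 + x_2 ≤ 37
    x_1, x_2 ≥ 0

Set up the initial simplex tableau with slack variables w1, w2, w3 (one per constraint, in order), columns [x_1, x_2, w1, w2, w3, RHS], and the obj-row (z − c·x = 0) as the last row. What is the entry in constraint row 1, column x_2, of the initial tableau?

7

Constraint 1 has coefficient 7 on x_2.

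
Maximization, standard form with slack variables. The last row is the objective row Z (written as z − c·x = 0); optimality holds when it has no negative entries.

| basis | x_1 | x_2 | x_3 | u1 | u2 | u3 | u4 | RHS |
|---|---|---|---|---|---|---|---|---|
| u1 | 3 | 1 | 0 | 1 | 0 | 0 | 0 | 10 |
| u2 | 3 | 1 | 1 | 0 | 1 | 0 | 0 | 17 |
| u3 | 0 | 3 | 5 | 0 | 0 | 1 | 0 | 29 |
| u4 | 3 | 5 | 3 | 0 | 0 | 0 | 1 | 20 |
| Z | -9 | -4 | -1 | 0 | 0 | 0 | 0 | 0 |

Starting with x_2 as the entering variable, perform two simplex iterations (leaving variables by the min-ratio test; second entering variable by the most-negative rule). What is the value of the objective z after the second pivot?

Ratio test on column x_2 — row 1: 10/1 = 10; row 2: 17/1 = 17; row 3: 29/3 = 29/3; row 4: 20/5 = 4. Minimum is 4 at row 4 (u4 leaves); pivot element 5.
Pivot on row 4; the Z-row RHS becomes 0 − (-4)·4 = 16.
Next entering variable (most negative Z-row entry -33/5): x_1.
Ratio test on column x_1 — row 1: 6/(12/5) = 5/2; row 2: 13/(12/5) = 65/12; row 3: entry -9/5 ≤ 0; row 4: 4/(3/5) = 20/3. Minimum is 5/2 at row 1 (u1 leaves); pivot element 12/5.
After the second pivot the Z-row RHS is 16 − (-33/5)·(5/2) = 65/2.

65/2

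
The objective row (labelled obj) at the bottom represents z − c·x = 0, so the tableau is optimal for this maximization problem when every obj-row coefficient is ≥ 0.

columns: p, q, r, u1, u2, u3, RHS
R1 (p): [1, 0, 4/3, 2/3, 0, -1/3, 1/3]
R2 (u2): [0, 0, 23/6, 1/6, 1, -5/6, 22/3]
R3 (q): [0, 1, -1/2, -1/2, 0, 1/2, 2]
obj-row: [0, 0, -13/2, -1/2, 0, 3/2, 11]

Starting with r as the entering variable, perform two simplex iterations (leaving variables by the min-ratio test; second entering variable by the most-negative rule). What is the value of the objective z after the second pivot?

Ratio test on column r — row 1: (1/3)/(4/3) = 1/4; row 2: (22/3)/(23/6) = 44/23; row 3: entry -1/2 ≤ 0. Minimum is 1/4 at row 1 (p leaves); pivot element 4/3.
Pivot on row 1; the obj-row RHS becomes 11 − (-13/2)·(1/4) = 101/8.
Next entering variable (most negative obj-row entry -1/8): u3.
Ratio test on column u3 — row 1: entry -1/4 ≤ 0; row 2: (51/8)/(1/8) = 51; row 3: (17/8)/(3/8) = 17/3. Minimum is 17/3 at row 3 (q leaves); pivot element 3/8.
After the second pivot the obj-row RHS is 101/8 − (-1/8)·(17/3) = 40/3.

40/3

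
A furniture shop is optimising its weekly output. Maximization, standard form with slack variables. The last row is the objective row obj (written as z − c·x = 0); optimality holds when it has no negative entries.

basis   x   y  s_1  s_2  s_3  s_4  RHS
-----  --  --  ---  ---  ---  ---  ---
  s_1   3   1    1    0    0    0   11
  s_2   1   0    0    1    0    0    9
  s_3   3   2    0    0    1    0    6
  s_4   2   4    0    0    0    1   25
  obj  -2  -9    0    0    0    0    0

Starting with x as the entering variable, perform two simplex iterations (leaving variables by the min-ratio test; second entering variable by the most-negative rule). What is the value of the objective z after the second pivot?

Ratio test on column x — row 1: 11/3 = 11/3; row 2: 9/1 = 9; row 3: 6/3 = 2; row 4: 25/2 = 25/2. Minimum is 2 at row 3 (s_3 leaves); pivot element 3.
Pivot on row 3; the obj-row RHS becomes 0 − (-2)·2 = 4.
Next entering variable (most negative obj-row entry -23/3): y.
Ratio test on column y — row 1: entry -1 ≤ 0; row 2: entry -2/3 ≤ 0; row 3: 2/(2/3) = 3; row 4: 21/(8/3) = 63/8. Minimum is 3 at row 3 (x leaves); pivot element 2/3.
After the second pivot the obj-row RHS is 4 − (-23/3)·3 = 27.

27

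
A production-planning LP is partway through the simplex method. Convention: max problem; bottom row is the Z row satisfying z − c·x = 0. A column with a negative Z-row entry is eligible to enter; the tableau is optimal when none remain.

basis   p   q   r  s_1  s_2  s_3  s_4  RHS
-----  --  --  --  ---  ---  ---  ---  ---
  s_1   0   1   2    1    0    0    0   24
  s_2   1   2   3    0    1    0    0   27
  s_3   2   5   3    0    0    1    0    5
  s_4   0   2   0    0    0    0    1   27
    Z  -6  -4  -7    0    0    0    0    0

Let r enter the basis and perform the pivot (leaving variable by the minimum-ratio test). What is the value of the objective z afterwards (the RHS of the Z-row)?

Ratio test on column r — row 1: 24/2 = 12; row 2: 27/3 = 9; row 3: 5/3 = 5/3; row 4: entry 0 ≤ 0. Minimum is 5/3 at row 3 (s_3 leaves); pivot element 3.
Pivot on row 3; the Z-row RHS becomes 0 − (-7)·(5/3) = 35/3.

35/3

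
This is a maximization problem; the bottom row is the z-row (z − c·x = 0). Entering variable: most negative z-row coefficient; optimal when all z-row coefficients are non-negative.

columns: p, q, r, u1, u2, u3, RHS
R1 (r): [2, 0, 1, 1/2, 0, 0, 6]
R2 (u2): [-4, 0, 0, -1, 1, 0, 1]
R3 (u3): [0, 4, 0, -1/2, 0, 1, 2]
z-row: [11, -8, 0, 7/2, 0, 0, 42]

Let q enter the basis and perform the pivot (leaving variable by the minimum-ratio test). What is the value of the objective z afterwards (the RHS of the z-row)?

46

Ratio test on column q — row 1: entry 0 ≤ 0; row 2: entry 0 ≤ 0; row 3: 2/4 = 1/2. Minimum is 1/2 at row 3 (u3 leaves); pivot element 4.
Pivot on row 3; the z-row RHS becomes 42 − (-8)·(1/2) = 46.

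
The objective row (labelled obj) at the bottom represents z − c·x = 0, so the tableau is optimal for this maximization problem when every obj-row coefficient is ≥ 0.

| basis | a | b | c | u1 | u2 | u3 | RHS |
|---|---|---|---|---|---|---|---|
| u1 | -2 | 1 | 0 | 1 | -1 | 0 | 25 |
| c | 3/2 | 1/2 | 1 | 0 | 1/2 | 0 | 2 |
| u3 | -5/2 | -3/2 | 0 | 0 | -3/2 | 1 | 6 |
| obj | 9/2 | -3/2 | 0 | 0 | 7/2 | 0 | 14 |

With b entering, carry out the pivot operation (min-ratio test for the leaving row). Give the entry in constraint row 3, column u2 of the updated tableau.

Ratio test on column b — row 1: 25/1 = 25; row 2: 2/(1/2) = 4; row 3: entry -3/2 ≤ 0. Minimum is 4 at row 2 (c leaves); pivot element 1/2.
Divide row 2 by 1/2; eliminate column b from the other rows.
Row 3 update in column u2: -3/2 − (-3/2)·1 = 0.

0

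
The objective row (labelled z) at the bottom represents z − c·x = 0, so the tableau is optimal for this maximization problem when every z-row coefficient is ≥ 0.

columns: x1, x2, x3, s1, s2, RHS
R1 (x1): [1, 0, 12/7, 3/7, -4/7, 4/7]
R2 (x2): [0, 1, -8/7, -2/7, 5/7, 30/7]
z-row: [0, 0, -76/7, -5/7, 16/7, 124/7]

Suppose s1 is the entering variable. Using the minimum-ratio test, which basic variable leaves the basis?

Column s1 entries and ratios — x1: (4/7)/(3/7) = 4/3; x2: -2/7 ≤ 0, skip.
Smallest ratio is 4/3 in the row of x1, so x1 leaves.

x1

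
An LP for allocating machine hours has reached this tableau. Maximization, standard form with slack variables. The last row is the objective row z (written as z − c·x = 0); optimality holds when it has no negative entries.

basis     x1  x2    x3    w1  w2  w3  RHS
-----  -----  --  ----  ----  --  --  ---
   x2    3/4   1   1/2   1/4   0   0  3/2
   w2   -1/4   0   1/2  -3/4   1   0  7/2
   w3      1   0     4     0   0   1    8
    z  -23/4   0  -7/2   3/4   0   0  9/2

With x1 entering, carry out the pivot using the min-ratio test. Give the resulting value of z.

16

Ratio test on column x1 — row 1: (3/2)/(3/4) = 2; row 2: entry -1/4 ≤ 0; row 3: 8/1 = 8. Minimum is 2 at row 1 (x2 leaves); pivot element 3/4.
Pivot on row 1; the z-row RHS becomes 9/2 − (-23/4)·2 = 16.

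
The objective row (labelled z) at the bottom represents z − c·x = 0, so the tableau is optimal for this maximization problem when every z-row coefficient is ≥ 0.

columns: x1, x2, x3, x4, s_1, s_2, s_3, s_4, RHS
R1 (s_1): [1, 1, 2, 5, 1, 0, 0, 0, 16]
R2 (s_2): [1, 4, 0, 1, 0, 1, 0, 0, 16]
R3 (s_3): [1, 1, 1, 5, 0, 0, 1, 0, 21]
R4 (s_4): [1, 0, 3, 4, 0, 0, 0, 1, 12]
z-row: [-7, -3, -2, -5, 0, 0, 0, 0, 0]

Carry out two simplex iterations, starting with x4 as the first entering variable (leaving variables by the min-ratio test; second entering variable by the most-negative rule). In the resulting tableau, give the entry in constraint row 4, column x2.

Ratio test on column x4 — row 1: 16/5 = 16/5; row 2: 16/1 = 16; row 3: 21/5 = 21/5; row 4: 12/4 = 3. Minimum is 3 at row 4 (s_4 leaves); pivot element 4.
Divide row 4 by 4; eliminate column x4 from the other rows.
Second iteration: most negative z-row entry is -23/4 in column x1, so x1 enters.
Ratio test on column x1 — row 1: entry -1/4 ≤ 0; row 2: 13/(3/4) = 52/3; row 3: entry -1/4 ≤ 0; row 4: 3/(1/4) = 12. Minimum is 12 at row 4 (x4 leaves); pivot element 1/4.
Divide row 4 by 1/4; eliminate column x1 from the other rows.
After both pivots, the entry at constraint row 4, column x2 is 0.

0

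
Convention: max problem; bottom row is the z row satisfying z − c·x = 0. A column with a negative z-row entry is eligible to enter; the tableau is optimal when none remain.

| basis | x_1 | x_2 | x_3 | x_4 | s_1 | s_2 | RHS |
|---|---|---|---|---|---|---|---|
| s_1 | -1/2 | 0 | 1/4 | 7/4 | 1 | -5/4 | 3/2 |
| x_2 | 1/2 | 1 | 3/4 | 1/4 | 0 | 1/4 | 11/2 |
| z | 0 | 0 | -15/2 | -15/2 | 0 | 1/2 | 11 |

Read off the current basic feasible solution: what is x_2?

x_2 is basic (row 2); its value is the RHS of that row, 11/2.

11/2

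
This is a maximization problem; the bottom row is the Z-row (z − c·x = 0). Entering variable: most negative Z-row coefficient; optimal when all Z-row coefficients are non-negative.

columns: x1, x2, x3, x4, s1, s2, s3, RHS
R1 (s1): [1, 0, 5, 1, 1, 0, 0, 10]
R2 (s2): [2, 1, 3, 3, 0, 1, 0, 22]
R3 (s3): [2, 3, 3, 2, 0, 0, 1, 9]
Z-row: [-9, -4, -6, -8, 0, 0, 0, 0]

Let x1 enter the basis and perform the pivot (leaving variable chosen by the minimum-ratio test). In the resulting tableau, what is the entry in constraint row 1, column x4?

0

Ratio test on column x1 — row 1: 10/1 = 10; row 2: 22/2 = 11; row 3: 9/2 = 9/2. Minimum is 9/2 at row 3 (s3 leaves); pivot element 2.
Divide row 3 by 2; eliminate column x1 from the other rows.
Row 1 update in column x4: 1 − 1·1 = 0.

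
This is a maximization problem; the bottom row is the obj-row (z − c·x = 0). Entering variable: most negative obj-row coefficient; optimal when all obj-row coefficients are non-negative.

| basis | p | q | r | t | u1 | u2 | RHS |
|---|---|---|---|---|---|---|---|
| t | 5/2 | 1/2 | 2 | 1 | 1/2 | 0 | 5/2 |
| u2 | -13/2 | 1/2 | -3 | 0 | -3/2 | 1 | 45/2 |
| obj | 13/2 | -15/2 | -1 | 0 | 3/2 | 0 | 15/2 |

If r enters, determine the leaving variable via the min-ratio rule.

Column r entries and ratios — t: (5/2)/2 = 5/4; u2: -3 ≤ 0, skip.
Smallest ratio is 5/4 in the row of t, so t leaves.

t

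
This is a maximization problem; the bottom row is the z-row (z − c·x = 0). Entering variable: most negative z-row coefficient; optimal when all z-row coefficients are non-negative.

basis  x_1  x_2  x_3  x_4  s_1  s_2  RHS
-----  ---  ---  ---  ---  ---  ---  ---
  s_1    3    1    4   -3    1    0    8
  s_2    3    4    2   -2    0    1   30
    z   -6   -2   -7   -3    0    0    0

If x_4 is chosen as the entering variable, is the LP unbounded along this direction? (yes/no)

yes

Every constraint-row entry in column x_4 is ≤ 0, so increasing x_4 is unbounded.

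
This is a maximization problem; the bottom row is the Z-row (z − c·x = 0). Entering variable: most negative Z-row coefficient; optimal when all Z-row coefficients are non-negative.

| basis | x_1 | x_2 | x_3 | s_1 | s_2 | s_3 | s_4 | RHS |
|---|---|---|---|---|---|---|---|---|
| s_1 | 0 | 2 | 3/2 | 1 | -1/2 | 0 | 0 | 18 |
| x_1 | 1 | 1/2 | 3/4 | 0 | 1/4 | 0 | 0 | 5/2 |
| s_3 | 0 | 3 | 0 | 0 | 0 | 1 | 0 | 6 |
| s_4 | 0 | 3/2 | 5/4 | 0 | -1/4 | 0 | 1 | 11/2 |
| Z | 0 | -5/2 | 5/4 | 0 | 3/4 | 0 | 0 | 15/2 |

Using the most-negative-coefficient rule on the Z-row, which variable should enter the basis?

x_2

Negative Z-row entries: x_2: -5/2.
The most negative is -5/2 in column x_2, so x_2 enters.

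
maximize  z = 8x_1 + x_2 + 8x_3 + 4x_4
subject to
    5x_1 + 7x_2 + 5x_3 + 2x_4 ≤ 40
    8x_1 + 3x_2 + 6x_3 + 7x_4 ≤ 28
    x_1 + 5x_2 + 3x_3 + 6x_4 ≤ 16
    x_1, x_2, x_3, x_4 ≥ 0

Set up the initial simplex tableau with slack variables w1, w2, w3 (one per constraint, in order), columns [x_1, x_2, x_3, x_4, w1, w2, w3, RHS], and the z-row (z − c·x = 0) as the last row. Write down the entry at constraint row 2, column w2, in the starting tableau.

1

Slack w2 belongs to constraint 2; its column is the unit vector e_2, so the entry in row 2 is 1.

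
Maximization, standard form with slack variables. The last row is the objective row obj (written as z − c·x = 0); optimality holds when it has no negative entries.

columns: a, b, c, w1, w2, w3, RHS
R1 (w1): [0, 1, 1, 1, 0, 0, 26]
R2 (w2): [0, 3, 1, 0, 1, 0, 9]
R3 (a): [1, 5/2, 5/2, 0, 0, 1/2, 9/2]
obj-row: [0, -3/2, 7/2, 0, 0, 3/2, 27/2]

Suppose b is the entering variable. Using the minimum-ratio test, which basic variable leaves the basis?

Column b entries and ratios — w1: 26/1 = 26; w2: 9/3 = 3; a: (9/2)/(5/2) = 9/5.
Smallest ratio is 9/5 in the row of a, so a leaves.

a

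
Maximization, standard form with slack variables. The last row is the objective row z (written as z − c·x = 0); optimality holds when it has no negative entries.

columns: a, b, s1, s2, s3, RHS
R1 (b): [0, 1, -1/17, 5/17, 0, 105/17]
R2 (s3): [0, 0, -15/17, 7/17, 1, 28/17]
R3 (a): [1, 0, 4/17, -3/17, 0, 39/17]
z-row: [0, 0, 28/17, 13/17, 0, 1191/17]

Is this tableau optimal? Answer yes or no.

yes

Every z-row coefficient is ≥ 0, so the tableau is optimal.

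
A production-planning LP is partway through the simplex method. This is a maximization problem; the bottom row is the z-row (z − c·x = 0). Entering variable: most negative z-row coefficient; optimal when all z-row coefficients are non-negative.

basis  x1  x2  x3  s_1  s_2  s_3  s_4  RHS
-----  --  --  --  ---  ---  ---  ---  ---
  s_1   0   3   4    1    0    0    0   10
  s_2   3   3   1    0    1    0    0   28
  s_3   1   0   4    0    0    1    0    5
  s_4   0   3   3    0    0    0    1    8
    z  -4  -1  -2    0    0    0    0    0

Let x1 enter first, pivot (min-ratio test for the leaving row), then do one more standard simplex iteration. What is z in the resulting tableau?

68/3

Ratio test on column x1 — row 1: entry 0 ≤ 0; row 2: 28/3 = 28/3; row 3: 5/1 = 5; row 4: entry 0 ≤ 0. Minimum is 5 at row 3 (s_3 leaves); pivot element 1.
Pivot on row 3; the z-row RHS becomes 0 − (-4)·5 = 20.
Next entering variable (most negative z-row entry -1): x2.
Ratio test on column x2 — row 1: 10/3 = 10/3; row 2: 13/3 = 13/3; row 3: entry 0 ≤ 0; row 4: 8/3 = 8/3. Minimum is 8/3 at row 4 (s_4 leaves); pivot element 3.
After the second pivot the z-row RHS is 20 − (-1)·(8/3) = 68/3.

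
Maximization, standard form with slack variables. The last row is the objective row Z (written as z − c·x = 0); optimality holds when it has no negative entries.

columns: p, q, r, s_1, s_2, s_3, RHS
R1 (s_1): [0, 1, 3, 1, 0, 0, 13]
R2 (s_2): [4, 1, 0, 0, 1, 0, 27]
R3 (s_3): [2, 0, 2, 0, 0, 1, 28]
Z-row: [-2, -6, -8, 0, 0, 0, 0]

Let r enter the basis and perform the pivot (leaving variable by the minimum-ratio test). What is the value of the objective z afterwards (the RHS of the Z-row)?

104/3

Ratio test on column r — row 1: 13/3 = 13/3; row 2: entry 0 ≤ 0; row 3: 28/2 = 14. Minimum is 13/3 at row 1 (s_1 leaves); pivot element 3.
Pivot on row 1; the Z-row RHS becomes 0 − (-8)·(13/3) = 104/3.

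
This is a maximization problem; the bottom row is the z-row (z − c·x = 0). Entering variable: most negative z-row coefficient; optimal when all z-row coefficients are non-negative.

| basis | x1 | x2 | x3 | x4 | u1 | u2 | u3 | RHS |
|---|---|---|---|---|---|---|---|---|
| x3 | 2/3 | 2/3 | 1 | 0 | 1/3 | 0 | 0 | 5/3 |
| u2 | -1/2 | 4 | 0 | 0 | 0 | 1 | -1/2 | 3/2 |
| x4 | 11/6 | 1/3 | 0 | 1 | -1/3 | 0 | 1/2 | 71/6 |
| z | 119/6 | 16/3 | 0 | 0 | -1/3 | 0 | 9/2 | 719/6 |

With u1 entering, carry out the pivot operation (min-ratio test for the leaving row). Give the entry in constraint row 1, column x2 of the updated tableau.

2

Ratio test on column u1 — row 1: (5/3)/(1/3) = 5; row 2: entry 0 ≤ 0; row 3: entry -1/3 ≤ 0. Minimum is 5 at row 1 (x3 leaves); pivot element 1/3.
Divide row 1 by 1/3; eliminate column u1 from the other rows.
In the new row 1, the x2 entry is the old entry divided by the pivot: (2/3)/(1/3) = 2.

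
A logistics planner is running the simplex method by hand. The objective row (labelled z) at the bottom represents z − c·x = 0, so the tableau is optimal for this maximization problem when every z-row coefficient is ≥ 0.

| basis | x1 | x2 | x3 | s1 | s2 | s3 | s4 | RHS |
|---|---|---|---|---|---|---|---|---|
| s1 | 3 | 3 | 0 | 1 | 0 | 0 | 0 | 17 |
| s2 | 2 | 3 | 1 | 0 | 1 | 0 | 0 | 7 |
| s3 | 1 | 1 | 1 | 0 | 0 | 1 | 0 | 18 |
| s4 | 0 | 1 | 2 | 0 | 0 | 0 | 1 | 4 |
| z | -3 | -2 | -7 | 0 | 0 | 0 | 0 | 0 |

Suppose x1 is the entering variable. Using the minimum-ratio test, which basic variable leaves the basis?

s2

Column x1 entries and ratios — s1: 17/3 = 17/3; s2: 7/2 = 7/2; s3: 18/1 = 18; s4: 0 ≤ 0, skip.
Smallest ratio is 7/2 in the row of s2, so s2 leaves.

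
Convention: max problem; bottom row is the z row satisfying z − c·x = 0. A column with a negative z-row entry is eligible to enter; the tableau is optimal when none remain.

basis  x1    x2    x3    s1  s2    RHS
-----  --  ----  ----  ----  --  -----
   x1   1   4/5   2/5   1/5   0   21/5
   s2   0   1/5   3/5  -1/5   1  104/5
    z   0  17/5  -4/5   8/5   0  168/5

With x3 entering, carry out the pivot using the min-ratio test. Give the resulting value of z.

Ratio test on column x3 — row 1: (21/5)/(2/5) = 21/2; row 2: (104/5)/(3/5) = 104/3. Minimum is 21/2 at row 1 (x1 leaves); pivot element 2/5.
Pivot on row 1; the z-row RHS becomes 168/5 − (-4/5)·(21/2) = 42.

42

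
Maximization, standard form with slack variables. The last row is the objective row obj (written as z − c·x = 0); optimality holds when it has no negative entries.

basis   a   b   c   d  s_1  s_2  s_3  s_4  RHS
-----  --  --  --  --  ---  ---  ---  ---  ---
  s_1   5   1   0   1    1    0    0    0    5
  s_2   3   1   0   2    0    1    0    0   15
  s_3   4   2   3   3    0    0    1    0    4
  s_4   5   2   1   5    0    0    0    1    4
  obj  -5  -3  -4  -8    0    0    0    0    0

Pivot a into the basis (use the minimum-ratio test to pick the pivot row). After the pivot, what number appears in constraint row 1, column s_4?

Ratio test on column a — row 1: 5/5 = 1; row 2: 15/3 = 5; row 3: 4/4 = 1; row 4: 4/5 = 4/5. Minimum is 4/5 at row 4 (s_4 leaves); pivot element 5.
Divide row 4 by 5; eliminate column a from the other rows.
Row 1 update in column s_4: 0 − 5·(1/5) = -1.

-1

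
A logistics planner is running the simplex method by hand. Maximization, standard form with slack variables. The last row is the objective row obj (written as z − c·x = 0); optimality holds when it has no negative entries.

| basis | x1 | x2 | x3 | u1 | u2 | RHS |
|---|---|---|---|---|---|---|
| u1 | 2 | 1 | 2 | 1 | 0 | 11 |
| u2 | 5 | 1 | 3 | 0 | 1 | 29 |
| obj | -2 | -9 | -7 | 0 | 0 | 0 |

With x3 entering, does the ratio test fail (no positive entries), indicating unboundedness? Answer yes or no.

Column x3 has positive entries in row(s) 1, 2, so the ratio test bounds it — not unbounded.

no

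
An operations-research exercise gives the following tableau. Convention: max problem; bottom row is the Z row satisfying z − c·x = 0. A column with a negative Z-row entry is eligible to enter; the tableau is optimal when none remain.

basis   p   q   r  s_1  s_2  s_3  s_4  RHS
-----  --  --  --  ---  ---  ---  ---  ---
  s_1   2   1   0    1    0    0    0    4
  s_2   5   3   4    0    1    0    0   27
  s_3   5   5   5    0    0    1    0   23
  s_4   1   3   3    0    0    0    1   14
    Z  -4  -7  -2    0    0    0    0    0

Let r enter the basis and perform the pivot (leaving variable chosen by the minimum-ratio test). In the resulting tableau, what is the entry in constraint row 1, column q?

Ratio test on column r — row 1: entry 0 ≤ 0; row 2: 27/4 = 27/4; row 3: 23/5 = 23/5; row 4: 14/3 = 14/3. Minimum is 23/5 at row 3 (s_3 leaves); pivot element 5.
Divide row 3 by 5; eliminate column r from the other rows.
Row 1 update in column q: 1 − 0·1 = 1.

1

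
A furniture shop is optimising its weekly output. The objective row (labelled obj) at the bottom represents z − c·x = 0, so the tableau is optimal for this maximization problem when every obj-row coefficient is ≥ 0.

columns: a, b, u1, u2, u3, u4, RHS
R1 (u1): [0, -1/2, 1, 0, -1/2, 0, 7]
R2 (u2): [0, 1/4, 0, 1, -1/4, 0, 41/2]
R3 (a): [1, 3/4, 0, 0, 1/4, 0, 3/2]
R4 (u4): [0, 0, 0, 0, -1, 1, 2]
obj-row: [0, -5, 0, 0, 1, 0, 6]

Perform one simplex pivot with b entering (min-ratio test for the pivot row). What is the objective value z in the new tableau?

16

Ratio test on column b — row 1: entry -1/2 ≤ 0; row 2: (41/2)/(1/4) = 82; row 3: (3/2)/(3/4) = 2; row 4: entry 0 ≤ 0. Minimum is 2 at row 3 (a leaves); pivot element 3/4.
Pivot on row 3; the obj-row RHS becomes 6 − (-5)·2 = 16.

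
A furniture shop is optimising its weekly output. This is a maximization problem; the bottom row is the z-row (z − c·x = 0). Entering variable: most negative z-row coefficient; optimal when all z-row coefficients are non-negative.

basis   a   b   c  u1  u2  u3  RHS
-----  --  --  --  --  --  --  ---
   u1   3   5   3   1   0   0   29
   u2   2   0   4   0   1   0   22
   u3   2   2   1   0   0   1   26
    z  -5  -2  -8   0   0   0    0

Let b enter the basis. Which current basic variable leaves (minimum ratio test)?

u1

Column b entries and ratios — u1: 29/5 = 29/5; u2: 0 ≤ 0, skip; u3: 26/2 = 13.
Smallest ratio is 29/5 in the row of u1, so u1 leaves.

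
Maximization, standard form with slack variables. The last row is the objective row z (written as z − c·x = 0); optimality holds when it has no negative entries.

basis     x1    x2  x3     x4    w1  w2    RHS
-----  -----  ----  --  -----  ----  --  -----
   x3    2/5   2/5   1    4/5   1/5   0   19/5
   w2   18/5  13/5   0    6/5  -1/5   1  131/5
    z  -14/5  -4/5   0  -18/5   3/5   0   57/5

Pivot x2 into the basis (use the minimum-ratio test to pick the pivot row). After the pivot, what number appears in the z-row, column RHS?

19

Ratio test on column x2 — row 1: (19/5)/(2/5) = 19/2; row 2: (131/5)/(13/5) = 131/13. Minimum is 19/2 at row 1 (x3 leaves); pivot element 2/5.
Divide row 1 by 2/5; eliminate column x2 from the other rows.
z-row update in column RHS: 57/5 − (-4/5)·(19/2) = 19.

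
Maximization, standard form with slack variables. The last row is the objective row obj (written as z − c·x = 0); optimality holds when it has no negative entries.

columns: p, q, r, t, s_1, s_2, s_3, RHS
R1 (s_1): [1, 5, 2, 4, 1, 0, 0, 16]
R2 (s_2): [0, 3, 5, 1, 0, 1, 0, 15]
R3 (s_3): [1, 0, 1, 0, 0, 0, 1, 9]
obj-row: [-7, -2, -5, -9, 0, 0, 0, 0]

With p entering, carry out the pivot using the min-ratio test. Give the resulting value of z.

Ratio test on column p — row 1: 16/1 = 16; row 2: entry 0 ≤ 0; row 3: 9/1 = 9. Minimum is 9 at row 3 (s_3 leaves); pivot element 1.
Pivot on row 3; the obj-row RHS becomes 0 − (-7)·9 = 63.

63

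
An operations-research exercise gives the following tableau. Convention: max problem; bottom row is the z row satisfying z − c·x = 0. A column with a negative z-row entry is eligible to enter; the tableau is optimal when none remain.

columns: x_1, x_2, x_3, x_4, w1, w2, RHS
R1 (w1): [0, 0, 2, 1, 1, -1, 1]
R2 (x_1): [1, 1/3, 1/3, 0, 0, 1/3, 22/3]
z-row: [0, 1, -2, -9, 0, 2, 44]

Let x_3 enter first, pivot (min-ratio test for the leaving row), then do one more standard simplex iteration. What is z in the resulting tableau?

53

Ratio test on column x_3 — row 1: 1/2 = 1/2; row 2: (22/3)/(1/3) = 22. Minimum is 1/2 at row 1 (w1 leaves); pivot element 2.
Pivot on row 1; the z-row RHS becomes 44 − (-2)·(1/2) = 45.
Next entering variable (most negative z-row entry -8): x_4.
Ratio test on column x_4 — row 1: (1/2)/(1/2) = 1; row 2: entry -1/6 ≤ 0. Minimum is 1 at row 1 (x_3 leaves); pivot element 1/2.
After the second pivot the z-row RHS is 45 − (-8)·1 = 53.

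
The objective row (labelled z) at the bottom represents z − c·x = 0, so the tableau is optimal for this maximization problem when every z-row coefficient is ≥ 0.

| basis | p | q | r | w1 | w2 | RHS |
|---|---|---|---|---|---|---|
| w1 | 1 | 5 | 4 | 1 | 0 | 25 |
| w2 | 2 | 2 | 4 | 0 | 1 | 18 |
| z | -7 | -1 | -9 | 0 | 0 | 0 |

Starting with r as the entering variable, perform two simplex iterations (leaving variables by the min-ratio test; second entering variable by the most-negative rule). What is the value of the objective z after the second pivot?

Ratio test on column r — row 1: 25/4 = 25/4; row 2: 18/4 = 9/2. Minimum is 9/2 at row 2 (w2 leaves); pivot element 4.
Pivot on row 2; the z-row RHS becomes 0 − (-9)·(9/2) = 81/2.
Next entering variable (most negative z-row entry -5/2): p.
Ratio test on column p — row 1: entry -1 ≤ 0; row 2: (9/2)/(1/2) = 9. Minimum is 9 at row 2 (r leaves); pivot element 1/2.
After the second pivot the z-row RHS is 81/2 − (-5/2)·9 = 63.

63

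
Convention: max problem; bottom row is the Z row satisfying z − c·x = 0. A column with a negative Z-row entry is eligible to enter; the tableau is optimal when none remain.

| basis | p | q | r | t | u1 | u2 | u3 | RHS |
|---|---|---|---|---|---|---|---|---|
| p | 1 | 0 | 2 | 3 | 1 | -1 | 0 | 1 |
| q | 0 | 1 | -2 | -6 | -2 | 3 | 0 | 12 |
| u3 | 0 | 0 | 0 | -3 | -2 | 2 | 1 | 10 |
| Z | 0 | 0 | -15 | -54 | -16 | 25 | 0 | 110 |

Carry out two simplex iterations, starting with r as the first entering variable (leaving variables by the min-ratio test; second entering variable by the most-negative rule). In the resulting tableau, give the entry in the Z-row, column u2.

7

Ratio test on column r — row 1: 1/2 = 1/2; row 2: entry -2 ≤ 0; row 3: entry 0 ≤ 0. Minimum is 1/2 at row 1 (p leaves); pivot element 2.
Divide row 1 by 2; eliminate column r from the other rows.
Second iteration: most negative Z-row entry is -63/2 in column t, so t enters.
Ratio test on column t — row 1: (1/2)/(3/2) = 1/3; row 2: entry -3 ≤ 0; row 3: entry -3 ≤ 0. Minimum is 1/3 at row 1 (r leaves); pivot element 3/2.
Divide row 1 by 3/2; eliminate column t from the other rows.
After both pivots, the entry at the Z-row, column u2 is 7.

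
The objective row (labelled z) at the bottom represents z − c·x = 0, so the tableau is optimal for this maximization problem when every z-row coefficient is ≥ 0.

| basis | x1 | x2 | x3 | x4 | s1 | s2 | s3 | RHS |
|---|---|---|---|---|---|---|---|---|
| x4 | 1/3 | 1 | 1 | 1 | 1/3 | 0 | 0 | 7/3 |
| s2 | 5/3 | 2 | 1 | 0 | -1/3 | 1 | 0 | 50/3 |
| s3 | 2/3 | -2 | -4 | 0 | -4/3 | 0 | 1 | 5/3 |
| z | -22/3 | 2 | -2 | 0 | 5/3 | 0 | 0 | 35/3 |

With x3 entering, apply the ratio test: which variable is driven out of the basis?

x4

Column x3 entries and ratios — x4: (7/3)/1 = 7/3; s2: (50/3)/1 = 50/3; s3: -4 ≤ 0, skip.
Smallest ratio is 7/3 in the row of x4, so x4 leaves.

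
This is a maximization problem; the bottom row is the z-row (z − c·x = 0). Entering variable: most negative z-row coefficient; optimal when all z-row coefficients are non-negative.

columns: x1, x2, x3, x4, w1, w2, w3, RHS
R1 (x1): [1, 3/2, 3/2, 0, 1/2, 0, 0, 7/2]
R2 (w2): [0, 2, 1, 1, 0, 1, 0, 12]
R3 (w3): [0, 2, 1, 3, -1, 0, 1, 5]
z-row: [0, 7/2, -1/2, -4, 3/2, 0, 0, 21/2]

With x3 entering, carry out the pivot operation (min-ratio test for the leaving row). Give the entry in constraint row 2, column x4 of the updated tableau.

1

Ratio test on column x3 — row 1: (7/2)/(3/2) = 7/3; row 2: 12/1 = 12; row 3: 5/1 = 5. Minimum is 7/3 at row 1 (x1 leaves); pivot element 3/2.
Divide row 1 by 3/2; eliminate column x3 from the other rows.
Row 2 update in column x4: 1 − 1·0 = 1.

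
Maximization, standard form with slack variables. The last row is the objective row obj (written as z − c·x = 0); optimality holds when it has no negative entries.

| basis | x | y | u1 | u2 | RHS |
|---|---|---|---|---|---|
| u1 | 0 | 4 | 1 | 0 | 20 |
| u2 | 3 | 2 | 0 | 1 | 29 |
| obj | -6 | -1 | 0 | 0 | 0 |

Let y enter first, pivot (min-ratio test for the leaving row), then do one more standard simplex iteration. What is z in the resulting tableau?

Ratio test on column y — row 1: 20/4 = 5; row 2: 29/2 = 29/2. Minimum is 5 at row 1 (u1 leaves); pivot element 4.
Pivot on row 1; the obj-row RHS becomes 0 − (-1)·5 = 5.
Next entering variable (most negative obj-row entry -6): x.
Ratio test on column x — row 1: entry 0 ≤ 0; row 2: 19/3 = 19/3. Minimum is 19/3 at row 2 (u2 leaves); pivot element 3.
After the second pivot the obj-row RHS is 5 − (-6)·(19/3) = 43.

43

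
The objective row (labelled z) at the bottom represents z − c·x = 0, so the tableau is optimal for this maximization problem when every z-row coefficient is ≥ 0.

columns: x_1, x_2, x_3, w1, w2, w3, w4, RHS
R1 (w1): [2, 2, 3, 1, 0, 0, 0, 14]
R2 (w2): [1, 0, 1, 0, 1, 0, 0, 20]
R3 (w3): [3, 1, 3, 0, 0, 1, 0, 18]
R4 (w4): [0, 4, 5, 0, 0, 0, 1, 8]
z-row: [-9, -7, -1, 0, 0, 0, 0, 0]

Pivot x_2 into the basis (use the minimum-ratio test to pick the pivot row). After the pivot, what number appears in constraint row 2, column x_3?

1

Ratio test on column x_2 — row 1: 14/2 = 7; row 2: entry 0 ≤ 0; row 3: 18/1 = 18; row 4: 8/4 = 2. Minimum is 2 at row 4 (w4 leaves); pivot element 4.
Divide row 4 by 4; eliminate column x_2 from the other rows.
Row 2 update in column x_3: 1 − 0·(5/4) = 1.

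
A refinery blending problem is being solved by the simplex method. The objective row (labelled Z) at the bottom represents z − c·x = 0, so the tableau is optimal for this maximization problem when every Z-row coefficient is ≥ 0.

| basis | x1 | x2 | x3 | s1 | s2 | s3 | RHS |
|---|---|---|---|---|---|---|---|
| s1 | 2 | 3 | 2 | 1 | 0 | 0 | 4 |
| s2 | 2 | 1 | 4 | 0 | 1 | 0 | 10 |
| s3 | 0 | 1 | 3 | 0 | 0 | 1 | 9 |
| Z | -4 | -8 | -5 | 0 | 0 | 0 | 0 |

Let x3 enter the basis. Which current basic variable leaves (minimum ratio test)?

Column x3 entries and ratios — s1: 4/2 = 2; s2: 10/4 = 5/2; s3: 9/3 = 3.
Smallest ratio is 2 in the row of s1, so s1 leaves.

s1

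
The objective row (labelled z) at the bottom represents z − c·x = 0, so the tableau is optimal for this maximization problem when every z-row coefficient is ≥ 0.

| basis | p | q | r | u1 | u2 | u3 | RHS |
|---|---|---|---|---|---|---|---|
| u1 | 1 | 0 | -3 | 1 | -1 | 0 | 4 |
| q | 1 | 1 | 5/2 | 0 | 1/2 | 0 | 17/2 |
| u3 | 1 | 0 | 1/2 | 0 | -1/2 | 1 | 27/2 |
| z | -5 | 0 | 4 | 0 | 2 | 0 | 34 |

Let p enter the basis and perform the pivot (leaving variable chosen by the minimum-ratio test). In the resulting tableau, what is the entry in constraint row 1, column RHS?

4

Ratio test on column p — row 1: 4/1 = 4; row 2: (17/2)/1 = 17/2; row 3: (27/2)/1 = 27/2. Minimum is 4 at row 1 (u1 leaves); pivot element 1.
Divide row 1 by 1; eliminate column p from the other rows.
In the new row 1, the RHS entry is the old entry divided by the pivot: 4/1 = 4.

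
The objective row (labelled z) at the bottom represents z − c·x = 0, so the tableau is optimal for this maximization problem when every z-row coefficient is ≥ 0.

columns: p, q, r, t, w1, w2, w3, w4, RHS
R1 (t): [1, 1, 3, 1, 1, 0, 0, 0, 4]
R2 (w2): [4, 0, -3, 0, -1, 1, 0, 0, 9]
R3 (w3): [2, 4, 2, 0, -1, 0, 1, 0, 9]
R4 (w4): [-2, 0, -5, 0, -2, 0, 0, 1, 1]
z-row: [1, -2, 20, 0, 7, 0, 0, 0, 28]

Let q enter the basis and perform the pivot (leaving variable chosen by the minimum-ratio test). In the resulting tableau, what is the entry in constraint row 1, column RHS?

Ratio test on column q — row 1: 4/1 = 4; row 2: entry 0 ≤ 0; row 3: 9/4 = 9/4; row 4: entry 0 ≤ 0. Minimum is 9/4 at row 3 (w3 leaves); pivot element 4.
Divide row 3 by 4; eliminate column q from the other rows.
Row 1 update in column RHS: 4 − 1·(9/4) = 7/4.

7/4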